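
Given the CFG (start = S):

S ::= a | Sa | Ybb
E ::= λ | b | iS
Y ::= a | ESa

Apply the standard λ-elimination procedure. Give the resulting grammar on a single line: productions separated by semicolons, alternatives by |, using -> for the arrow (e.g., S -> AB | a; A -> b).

Nullable set: {E}.
Drop E -> λ.
Y -> ESa: E nullable, giving ESa | Sa.
Unchanged (no nullable symbols): S -> Sa; S -> Ybb; S -> a; E -> b; E -> iS; Y -> a.

S -> a | Sa | Ybb; E -> b | iS; Y -> a | Sa | ESa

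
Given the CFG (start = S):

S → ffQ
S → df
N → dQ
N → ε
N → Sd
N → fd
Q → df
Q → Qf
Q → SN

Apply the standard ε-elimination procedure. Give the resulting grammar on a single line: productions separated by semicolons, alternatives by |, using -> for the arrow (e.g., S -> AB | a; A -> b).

S -> df | ffQ; N -> Sd | dQ | fd; Q -> S | Qf | SN | df

Nullable set: {N}.
Drop N -> ε.
Q -> SN: N nullable, giving S | SN.
Unchanged (no nullable symbols): S -> df; S -> ffQ; N -> Sd; N -> dQ; N -> fd; Q -> Qf; Q -> df.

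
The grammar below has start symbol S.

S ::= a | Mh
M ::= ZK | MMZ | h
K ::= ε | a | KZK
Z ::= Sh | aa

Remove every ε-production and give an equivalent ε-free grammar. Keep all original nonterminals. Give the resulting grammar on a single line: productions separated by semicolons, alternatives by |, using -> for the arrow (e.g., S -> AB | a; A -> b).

Nullable set: {K}.
Drop K -> ε.
K -> KZK: K, K nullable, giving KZ | KZK | Z | ZK.
M -> ZK: K nullable, giving Z | ZK.
Unchanged (no nullable symbols): S -> Mh; S -> a; K -> a; M -> MMZ; M -> h; Z -> Sh; Z -> aa.

S -> a | Mh; K -> Z | a | KZ | ZK | KZK; M -> Z | h | ZK | MMZ; Z -> Sh | aa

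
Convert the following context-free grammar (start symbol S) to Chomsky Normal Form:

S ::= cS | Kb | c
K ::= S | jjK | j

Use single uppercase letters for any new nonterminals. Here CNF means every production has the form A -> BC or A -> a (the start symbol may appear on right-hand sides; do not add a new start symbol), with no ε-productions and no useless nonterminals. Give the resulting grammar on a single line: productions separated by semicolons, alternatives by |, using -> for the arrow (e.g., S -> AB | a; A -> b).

S -> c | BS | KA; A -> b; B -> c; C -> j; D -> CK; K -> c | j | BS | CD | KA

No ε-productions.
After unit-elimination: S -> c | Kb | cS; K -> c | j | Kb | cS | jjK.
TERM: introduce A -> b, B -> c, C -> j and substitute in every rule of length ≥2.
BIN: K -> CCK becomes K -> CD, D -> CK.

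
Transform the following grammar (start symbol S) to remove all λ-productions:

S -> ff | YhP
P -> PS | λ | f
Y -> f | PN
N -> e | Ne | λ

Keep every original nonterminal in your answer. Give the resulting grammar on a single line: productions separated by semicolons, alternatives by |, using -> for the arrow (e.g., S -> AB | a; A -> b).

Nullable set: {N, P, Y}.
S -> YhP: Y, P nullable, giving Yh | YhP | h | hP.
Drop N -> λ.
N -> Ne: N nullable, giving Ne | e.
Drop P -> λ.
P -> PS: P nullable, giving PS | S.
Y -> PN: P, N nullable, giving N | P | PN.
Unchanged (no nullable symbols): S -> ff; N -> e; P -> f; Y -> f.

S -> h | Yh | ff | hP | YhP; N -> e | Ne; P -> S | f | PS; Y -> N | P | f | PN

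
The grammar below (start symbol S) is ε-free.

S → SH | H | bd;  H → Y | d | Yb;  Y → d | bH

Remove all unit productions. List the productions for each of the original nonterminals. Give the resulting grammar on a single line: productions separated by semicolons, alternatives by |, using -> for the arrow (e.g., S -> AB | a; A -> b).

Unit productions: H->Y, S->H.
Unit pairs (A ⇒* B via units): (H,Y), (S,H), (S,Y).
S: inherits non-unit rules of {H, S, Y} → SH | Yb | bH | bd | d.
H: inherits non-unit rules of {H, Y} → Yb | bH | d.
Y: inherits non-unit rules of {Y} → bH | d.

S -> d | SH | Yb | bH | bd; H -> d | Yb | bH; Y -> d | bH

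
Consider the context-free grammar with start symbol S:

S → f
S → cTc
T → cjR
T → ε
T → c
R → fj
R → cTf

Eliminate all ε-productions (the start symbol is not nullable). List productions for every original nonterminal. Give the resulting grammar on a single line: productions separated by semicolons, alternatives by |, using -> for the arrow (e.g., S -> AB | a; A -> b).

S -> f | cc | cTc; R -> cf | fj | cTf; T -> c | cjR

Nullable set: {T}.
S -> cTc: T nullable, giving cTc | cc.
R -> cTf: T nullable, giving cTf | cf.
Drop T -> ε.
Unchanged (no nullable symbols): S -> f; R -> fj; T -> c; T -> cjR.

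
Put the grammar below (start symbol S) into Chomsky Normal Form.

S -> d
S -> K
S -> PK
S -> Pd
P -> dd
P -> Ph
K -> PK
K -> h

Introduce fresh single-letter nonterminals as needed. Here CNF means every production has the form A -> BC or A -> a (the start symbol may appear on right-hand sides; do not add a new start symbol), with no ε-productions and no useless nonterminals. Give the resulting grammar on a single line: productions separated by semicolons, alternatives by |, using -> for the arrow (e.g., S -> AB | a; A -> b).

S -> d | h | PB | PK; A -> h; B -> d; K -> h | PK; P -> BB | PA

No ε-productions.
After unit-elimination: S -> d | h | PK | Pd; K -> h | PK; P -> Ph | dd.
TERM: introduce B -> d, A -> h and substitute in every rule of length ≥2.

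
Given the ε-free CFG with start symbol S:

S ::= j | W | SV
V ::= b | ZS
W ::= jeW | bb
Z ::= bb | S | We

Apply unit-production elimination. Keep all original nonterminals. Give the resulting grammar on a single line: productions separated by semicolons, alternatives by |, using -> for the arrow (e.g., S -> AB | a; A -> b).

S -> j | SV | bb | jeW; V -> b | ZS; W -> bb | jeW; Z -> j | SV | We | bb | jeW

Unit productions: S->W, Z->S.
Unit pairs (A ⇒* B via units): (S,W), (Z,S), (Z,W).
S: inherits non-unit rules of {S, W} → SV | bb | j | jeW.
V: inherits non-unit rules of {V} → ZS | b.
W: inherits non-unit rules of {W} → bb | jeW.
Z: inherits non-unit rules of {S, W, Z} → SV | We | bb | j | jeW.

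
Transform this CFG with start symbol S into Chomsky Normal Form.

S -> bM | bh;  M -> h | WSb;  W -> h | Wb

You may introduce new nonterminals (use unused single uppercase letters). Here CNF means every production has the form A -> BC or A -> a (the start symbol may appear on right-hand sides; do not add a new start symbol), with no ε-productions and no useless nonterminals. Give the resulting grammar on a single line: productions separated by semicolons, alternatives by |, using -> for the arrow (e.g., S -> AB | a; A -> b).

S -> AB | AM; A -> b; B -> h; C -> SA; M -> h | WC; W -> h | WA

No ε-productions.
No unit productions to eliminate.
TERM: introduce A -> b, B -> h and substitute in every rule of length ≥2.
BIN: M -> WSA becomes M -> WC, C -> SA.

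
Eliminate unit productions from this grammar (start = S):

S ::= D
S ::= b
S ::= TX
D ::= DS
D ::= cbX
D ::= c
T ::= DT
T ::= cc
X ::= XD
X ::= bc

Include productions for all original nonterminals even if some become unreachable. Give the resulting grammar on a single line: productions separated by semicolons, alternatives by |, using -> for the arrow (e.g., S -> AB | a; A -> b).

S -> b | c | DS | TX | cbX; D -> c | DS | cbX; T -> DT | cc; X -> XD | bc

Unit productions: S->D.
Unit pairs (A ⇒* B via units): (S,D).
S: inherits non-unit rules of {D, S} → DS | TX | b | c | cbX.
D: inherits non-unit rules of {D} → DS | c | cbX.
T: inherits non-unit rules of {T} → DT | cc.
X: inherits non-unit rules of {X} → XD | bc.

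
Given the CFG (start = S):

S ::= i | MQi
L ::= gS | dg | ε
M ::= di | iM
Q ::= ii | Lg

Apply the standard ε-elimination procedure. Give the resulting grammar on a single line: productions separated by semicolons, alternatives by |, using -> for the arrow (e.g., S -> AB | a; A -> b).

Nullable set: {L}.
Drop L -> ε.
Q -> Lg: L nullable, giving Lg | g.
Unchanged (no nullable symbols): S -> MQi; S -> i; L -> dg; L -> gS; M -> di; M -> iM; Q -> ii.

S -> i | MQi; L -> dg | gS; M -> di | iM; Q -> g | Lg | ii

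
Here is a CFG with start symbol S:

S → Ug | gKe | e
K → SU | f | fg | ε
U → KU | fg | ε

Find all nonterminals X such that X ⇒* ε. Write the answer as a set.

Directly nullable (have an ε-rule): {K, U}.
Not nullable: S — each has a terminal in every rule's right-hand side or depends on a non-nullable symbol.

{K, U}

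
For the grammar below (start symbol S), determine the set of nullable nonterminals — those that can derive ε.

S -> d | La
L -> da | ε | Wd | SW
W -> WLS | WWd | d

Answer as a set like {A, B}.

{L}

Directly nullable (have an ε-rule): {L}.
Not nullable: S, W — each has a terminal in every rule's right-hand side or depends on a non-nullable symbol.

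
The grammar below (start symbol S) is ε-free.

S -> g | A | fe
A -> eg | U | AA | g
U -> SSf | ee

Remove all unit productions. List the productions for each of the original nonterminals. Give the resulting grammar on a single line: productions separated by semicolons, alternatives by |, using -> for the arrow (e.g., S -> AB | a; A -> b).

S -> g | AA | ee | eg | fe | SSf; A -> g | AA | ee | eg | SSf; U -> ee | SSf

Unit productions: A->U, S->A.
Unit pairs (A ⇒* B via units): (A,U), (S,A), (S,U).
S: inherits non-unit rules of {A, S, U} → AA | SSf | ee | eg | fe | g.
A: inherits non-unit rules of {A, U} → AA | SSf | ee | eg | g.
U: inherits non-unit rules of {U} → SSf | ee.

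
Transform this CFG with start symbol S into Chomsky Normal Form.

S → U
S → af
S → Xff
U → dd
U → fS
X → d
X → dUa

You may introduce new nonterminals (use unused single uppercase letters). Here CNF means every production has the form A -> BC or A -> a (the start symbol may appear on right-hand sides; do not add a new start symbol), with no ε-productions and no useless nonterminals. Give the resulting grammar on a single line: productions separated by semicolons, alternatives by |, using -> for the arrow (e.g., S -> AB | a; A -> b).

No ε-productions.
After unit-elimination: S -> af | dd | fS | Xff; U -> dd | fS; X -> d | dUa.
TERM: introduce B -> a, C -> d, A -> f and substitute in every rule of length ≥2.
BIN: S -> XAA becomes S -> XD, D -> AA; X -> CUB becomes X -> CE, E -> UB.

S -> AS | BA | CC | XD; A -> f; B -> a; C -> d; D -> AA; E -> UB; U -> AS | CC; X -> d | CE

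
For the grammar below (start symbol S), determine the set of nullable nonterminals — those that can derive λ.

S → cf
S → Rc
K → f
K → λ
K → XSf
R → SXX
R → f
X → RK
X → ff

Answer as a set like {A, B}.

{K}

Directly nullable (have an ε-rule): {K}.
Not nullable: R, S, X — each has a terminal in every rule's right-hand side or depends on a non-nullable symbol.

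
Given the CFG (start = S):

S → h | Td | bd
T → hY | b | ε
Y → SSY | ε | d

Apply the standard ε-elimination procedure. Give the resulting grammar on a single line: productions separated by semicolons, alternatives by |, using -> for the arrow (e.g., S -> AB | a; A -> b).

Nullable set: {T, Y}.
S -> Td: T nullable, giving Td | d.
Drop T -> ε.
T -> hY: Y nullable, giving h | hY.
Drop Y -> ε.
Y -> SSY: Y nullable, giving SS | SSY.
Unchanged (no nullable symbols): S -> bd; S -> h; T -> b; Y -> d.

S -> d | h | Td | bd; T -> b | h | hY; Y -> d | SS | SSY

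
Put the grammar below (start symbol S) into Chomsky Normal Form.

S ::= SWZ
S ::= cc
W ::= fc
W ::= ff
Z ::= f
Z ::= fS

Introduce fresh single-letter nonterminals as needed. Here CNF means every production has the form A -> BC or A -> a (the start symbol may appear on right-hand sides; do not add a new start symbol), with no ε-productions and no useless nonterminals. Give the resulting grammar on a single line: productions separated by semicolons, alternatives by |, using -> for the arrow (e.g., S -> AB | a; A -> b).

No ε-productions.
No unit productions to eliminate.
TERM: introduce A -> c, B -> f and substitute in every rule of length ≥2.
BIN: S -> SWZ becomes S -> SC, C -> WZ.

S -> AA | SC; A -> c; B -> f; C -> WZ; W -> BA | BB; Z -> f | BS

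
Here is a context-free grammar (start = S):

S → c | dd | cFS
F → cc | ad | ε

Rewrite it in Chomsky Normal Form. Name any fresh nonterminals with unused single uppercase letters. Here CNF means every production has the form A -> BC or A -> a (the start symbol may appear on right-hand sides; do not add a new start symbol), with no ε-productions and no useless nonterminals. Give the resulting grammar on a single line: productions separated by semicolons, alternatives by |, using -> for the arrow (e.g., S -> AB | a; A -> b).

Nullable: {F}; after ε-elimination: S -> c | cS | dd | cFS; F -> ad | cc.
No unit productions to eliminate.
TERM: introduce A -> a, C -> c, B -> d and substitute in every rule of length ≥2.
BIN: S -> CFS becomes S -> CD, D -> FS.

S -> c | BB | CD | CS; A -> a; B -> d; C -> c; D -> FS; F -> AB | CC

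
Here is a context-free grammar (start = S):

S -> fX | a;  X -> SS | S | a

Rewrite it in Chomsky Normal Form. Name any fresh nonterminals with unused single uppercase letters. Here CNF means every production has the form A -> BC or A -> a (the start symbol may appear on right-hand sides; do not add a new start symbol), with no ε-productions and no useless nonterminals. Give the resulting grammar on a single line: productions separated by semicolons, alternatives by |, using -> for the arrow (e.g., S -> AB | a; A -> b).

No ε-productions.
After unit-elimination: S -> a | fX; X -> a | SS | fX.
TERM: introduce A -> f and substitute in every rule of length ≥2.

S -> a | AX; A -> f; X -> a | AX | SS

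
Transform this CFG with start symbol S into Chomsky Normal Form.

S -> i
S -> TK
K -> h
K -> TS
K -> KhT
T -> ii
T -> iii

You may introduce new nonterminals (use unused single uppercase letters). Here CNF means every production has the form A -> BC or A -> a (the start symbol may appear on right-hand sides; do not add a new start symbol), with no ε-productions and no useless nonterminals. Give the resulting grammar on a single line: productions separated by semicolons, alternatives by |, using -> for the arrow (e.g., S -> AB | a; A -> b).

S -> i | TK; A -> h; B -> i; C -> AT; D -> BB; K -> h | KC | TS; T -> BB | BD

No ε-productions.
No unit productions to eliminate.
TERM: introduce A -> h, B -> i and substitute in every rule of length ≥2.
BIN: K -> KAT becomes K -> KC, C -> AT; T -> BBB becomes T -> BD, D -> BB.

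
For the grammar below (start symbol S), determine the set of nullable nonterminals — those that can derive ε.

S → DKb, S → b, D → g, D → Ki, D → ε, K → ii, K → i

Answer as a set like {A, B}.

{D}

Directly nullable (have an ε-rule): {D}.
Not nullable: K, S — each has a terminal in every rule's right-hand side or depends on a non-nullable symbol.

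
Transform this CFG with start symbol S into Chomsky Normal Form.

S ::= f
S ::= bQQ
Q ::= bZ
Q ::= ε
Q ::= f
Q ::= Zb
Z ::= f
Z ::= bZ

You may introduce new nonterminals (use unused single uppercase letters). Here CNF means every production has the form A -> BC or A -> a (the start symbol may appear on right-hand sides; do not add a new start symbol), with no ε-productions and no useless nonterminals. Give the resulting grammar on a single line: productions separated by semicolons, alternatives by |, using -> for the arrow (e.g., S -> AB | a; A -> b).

Nullable: {Q}; after ε-elimination: S -> b | f | bQ | bQQ; Q -> f | Zb | bZ; Z -> f | bZ.
No unit productions to eliminate.
TERM: introduce A -> b and substitute in every rule of length ≥2.
BIN: S -> AQQ becomes S -> AB, B -> QQ.

S -> b | f | AB | AQ; A -> b; B -> QQ; Q -> f | AZ | ZA; Z -> f | AZ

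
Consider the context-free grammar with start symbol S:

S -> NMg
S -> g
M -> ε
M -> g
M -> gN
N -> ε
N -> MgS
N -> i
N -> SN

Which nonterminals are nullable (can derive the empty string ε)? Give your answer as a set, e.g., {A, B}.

Directly nullable (have an ε-rule): {M, N}.
Not nullable: S — each has a terminal in every rule's right-hand side or depends on a non-nullable symbol.

{M, N}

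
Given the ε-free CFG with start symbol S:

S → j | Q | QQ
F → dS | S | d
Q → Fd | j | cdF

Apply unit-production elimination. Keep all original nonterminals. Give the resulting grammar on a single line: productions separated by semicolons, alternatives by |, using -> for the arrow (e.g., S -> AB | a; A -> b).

S -> j | Fd | QQ | cdF; F -> d | j | Fd | QQ | dS | cdF; Q -> j | Fd | cdF

Unit productions: F->S, S->Q.
Unit pairs (A ⇒* B via units): (F,Q), (F,S), (S,Q).
S: inherits non-unit rules of {Q, S} → Fd | QQ | cdF | j.
F: inherits non-unit rules of {F, Q, S} → Fd | QQ | cdF | d | dS | j.
Q: inherits non-unit rules of {Q} → Fd | cdF | j.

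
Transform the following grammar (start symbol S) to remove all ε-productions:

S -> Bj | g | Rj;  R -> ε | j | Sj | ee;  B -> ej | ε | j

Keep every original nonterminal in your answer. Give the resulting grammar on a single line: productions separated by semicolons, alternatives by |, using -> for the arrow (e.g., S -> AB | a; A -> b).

S -> g | j | Bj | Rj; B -> j | ej; R -> j | Sj | ee

Nullable set: {B, R}.
S -> Bj: B nullable, giving Bj | j.
S -> Rj: R nullable, giving Rj | j.
Drop B -> ε.
Drop R -> ε.
Unchanged (no nullable symbols): S -> g; B -> ej; B -> j; R -> Sj; R -> ee; R -> j.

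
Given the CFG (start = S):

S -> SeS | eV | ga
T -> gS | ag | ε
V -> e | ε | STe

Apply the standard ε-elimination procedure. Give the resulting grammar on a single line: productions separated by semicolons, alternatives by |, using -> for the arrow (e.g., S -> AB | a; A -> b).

S -> e | eV | ga | SeS; T -> ag | gS; V -> e | Se | STe

Nullable set: {T, V}.
S -> eV: V nullable, giving e | eV.
Drop T -> ε.
Drop V -> ε.
V -> STe: T nullable, giving STe | Se.
Unchanged (no nullable symbols): S -> SeS; S -> ga; T -> ag; T -> gS; V -> e.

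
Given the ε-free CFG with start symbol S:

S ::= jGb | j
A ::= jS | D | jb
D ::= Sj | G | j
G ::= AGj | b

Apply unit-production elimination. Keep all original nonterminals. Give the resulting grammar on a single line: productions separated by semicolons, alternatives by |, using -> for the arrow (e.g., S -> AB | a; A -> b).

S -> j | jGb; A -> b | j | Sj | jS | jb | AGj; D -> b | j | Sj | AGj; G -> b | AGj

Unit productions: A->D, D->G.
Unit pairs (A ⇒* B via units): (A,D), (A,G), (D,G).
S: inherits non-unit rules of {S} → j | jGb.
A: inherits non-unit rules of {A, D, G} → AGj | Sj | b | j | jS | jb.
D: inherits non-unit rules of {D, G} → AGj | Sj | b | j.
G: inherits non-unit rules of {G} → AGj | b.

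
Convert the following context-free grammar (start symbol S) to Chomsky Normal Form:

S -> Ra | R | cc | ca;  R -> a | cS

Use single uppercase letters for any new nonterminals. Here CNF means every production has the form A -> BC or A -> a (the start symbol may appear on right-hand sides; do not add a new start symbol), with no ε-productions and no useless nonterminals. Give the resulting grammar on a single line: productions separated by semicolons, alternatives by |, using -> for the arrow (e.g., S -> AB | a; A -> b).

S -> a | AA | AB | AS | RB; A -> c; B -> a; R -> a | AS

No ε-productions.
After unit-elimination: S -> a | Ra | cS | ca | cc; R -> a | cS.
TERM: introduce B -> a, A -> c and substitute in every rule of length ≥2.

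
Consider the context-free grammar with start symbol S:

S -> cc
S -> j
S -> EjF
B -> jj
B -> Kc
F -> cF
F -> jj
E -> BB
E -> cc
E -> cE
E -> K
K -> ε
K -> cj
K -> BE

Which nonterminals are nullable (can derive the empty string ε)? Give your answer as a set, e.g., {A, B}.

{E, K}

Directly nullable (have an ε-rule): {K}.
E is nullable via E -> K (every symbol on the right is already known nullable).
Not nullable: B, F, S — each has a terminal in every rule's right-hand side or depends on a non-nullable symbol.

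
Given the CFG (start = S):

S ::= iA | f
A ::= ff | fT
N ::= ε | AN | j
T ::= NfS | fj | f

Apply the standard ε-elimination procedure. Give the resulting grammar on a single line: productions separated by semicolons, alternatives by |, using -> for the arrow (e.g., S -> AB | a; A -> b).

S -> f | iA; A -> fT | ff; N -> A | j | AN; T -> f | fS | fj | NfS

Nullable set: {N}.
Drop N -> ε.
N -> AN: N nullable, giving A | AN.
T -> NfS: N nullable, giving NfS | fS.
Unchanged (no nullable symbols): S -> f; S -> iA; A -> fT; A -> ff; N -> j; T -> f; T -> fj.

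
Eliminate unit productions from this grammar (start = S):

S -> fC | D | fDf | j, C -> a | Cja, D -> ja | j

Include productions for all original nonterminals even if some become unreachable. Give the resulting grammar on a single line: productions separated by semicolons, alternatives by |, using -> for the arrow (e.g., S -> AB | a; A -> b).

Unit productions: S->D.
Unit pairs (A ⇒* B via units): (S,D).
S: inherits non-unit rules of {D, S} → fC | fDf | j | ja.
C: inherits non-unit rules of {C} → Cja | a.
D: inherits non-unit rules of {D} → j | ja.

S -> j | fC | ja | fDf; C -> a | Cja; D -> j | ja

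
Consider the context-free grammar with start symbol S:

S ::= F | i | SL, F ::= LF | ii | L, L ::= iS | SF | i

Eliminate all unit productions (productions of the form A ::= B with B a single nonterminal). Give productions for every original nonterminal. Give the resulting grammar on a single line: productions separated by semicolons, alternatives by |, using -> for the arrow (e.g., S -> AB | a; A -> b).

S -> i | LF | SF | SL | iS | ii; F -> i | LF | SF | iS | ii; L -> i | SF | iS

Unit productions: F->L, S->F.
Unit pairs (A ⇒* B via units): (F,L), (S,F), (S,L).
S: inherits non-unit rules of {F, L, S} → LF | SF | SL | i | iS | ii.
F: inherits non-unit rules of {F, L} → LF | SF | i | iS | ii.
L: inherits non-unit rules of {L} → SF | i | iS.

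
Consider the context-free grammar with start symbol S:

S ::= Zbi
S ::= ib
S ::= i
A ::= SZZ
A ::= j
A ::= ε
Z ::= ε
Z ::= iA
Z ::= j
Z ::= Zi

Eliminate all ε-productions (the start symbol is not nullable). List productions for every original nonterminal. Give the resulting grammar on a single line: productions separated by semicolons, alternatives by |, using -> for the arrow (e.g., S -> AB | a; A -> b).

S -> i | bi | ib | Zbi; A -> S | j | SZ | SZZ; Z -> i | j | Zi | iA

Nullable set: {A, Z}.
S -> Zbi: Z nullable, giving Zbi | bi.
Drop A -> ε.
A -> SZZ: Z, Z nullable, giving S | SZ | SZZ.
Drop Z -> ε.
Z -> Zi: Z nullable, giving Zi | i.
Z -> iA: A nullable, giving i | iA.
Unchanged (no nullable symbols): S -> i; S -> ib; A -> j; Z -> j.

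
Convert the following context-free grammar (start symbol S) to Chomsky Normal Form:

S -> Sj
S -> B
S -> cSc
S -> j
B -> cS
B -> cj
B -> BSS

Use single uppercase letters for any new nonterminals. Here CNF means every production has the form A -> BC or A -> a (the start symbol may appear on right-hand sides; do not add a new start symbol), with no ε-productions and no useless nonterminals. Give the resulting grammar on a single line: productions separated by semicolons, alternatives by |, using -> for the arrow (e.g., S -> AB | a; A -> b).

No ε-productions.
After unit-elimination: S -> j | Sj | cS | cj | BSS | cSc; B -> cS | cj | BSS.
TERM: introduce A -> c, C -> j and substitute in every rule of length ≥2.
BIN: B -> BSS becomes B -> BD, D -> SS; S -> ASA becomes S -> AE, E -> SA; S -> BSS becomes S -> BF, F -> SS.

S -> j | AC | AE | AS | BF | SC; A -> c; B -> AC | AS | BD; C -> j; D -> SS; E -> SA; F -> SS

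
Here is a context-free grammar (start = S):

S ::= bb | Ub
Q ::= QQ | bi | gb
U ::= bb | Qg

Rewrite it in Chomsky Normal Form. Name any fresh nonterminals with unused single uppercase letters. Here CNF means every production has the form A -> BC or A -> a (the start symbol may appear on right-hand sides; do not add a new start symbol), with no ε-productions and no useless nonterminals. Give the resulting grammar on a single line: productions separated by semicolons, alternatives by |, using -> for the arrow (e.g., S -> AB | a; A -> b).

No ε-productions.
No unit productions to eliminate.
TERM: introduce A -> b, C -> g, B -> i and substitute in every rule of length ≥2.

S -> AA | UA; A -> b; B -> i; C -> g; Q -> AB | CA | QQ; U -> AA | QC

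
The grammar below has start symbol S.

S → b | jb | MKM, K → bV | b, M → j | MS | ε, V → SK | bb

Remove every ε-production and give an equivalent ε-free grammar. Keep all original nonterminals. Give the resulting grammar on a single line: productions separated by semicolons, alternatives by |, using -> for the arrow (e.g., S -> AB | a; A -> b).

Nullable set: {M}.
S -> MKM: M, M nullable, giving K | KM | MK | MKM.
Drop M -> ε.
M -> MS: M nullable, giving MS | S.
Unchanged (no nullable symbols): S -> b; S -> jb; K -> b; K -> bV; M -> j; V -> SK; V -> bb.

S -> K | b | KM | MK | jb | MKM; K -> b | bV; M -> S | j | MS; V -> SK | bb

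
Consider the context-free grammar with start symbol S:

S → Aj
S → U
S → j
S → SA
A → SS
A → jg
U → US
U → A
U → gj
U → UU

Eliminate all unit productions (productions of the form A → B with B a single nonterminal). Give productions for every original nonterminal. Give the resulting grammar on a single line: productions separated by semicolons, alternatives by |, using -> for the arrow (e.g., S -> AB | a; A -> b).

Unit productions: S->U, U->A.
Unit pairs (A ⇒* B via units): (S,A), (S,U), (U,A).
S: inherits non-unit rules of {A, S, U} → Aj | SA | SS | US | UU | gj | j | jg.
A: inherits non-unit rules of {A} → SS | jg.
U: inherits non-unit rules of {A, U} → SS | US | UU | gj | jg.

S -> j | Aj | SA | SS | US | UU | gj | jg; A -> SS | jg; U -> SS | US | UU | gj | jg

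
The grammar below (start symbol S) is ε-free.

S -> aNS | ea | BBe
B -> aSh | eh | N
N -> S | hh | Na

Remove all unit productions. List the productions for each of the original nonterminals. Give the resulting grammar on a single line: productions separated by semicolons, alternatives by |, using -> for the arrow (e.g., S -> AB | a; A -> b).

S -> ea | BBe | aNS; B -> Na | ea | eh | hh | BBe | aNS | aSh; N -> Na | ea | hh | BBe | aNS

Unit productions: B->N, N->S.
Unit pairs (A ⇒* B via units): (B,N), (B,S), (N,S).
S: inherits non-unit rules of {S} → BBe | aNS | ea.
B: inherits non-unit rules of {B, N, S} → BBe | Na | aNS | aSh | ea | eh | hh.
N: inherits non-unit rules of {N, S} → BBe | Na | aNS | ea | hh.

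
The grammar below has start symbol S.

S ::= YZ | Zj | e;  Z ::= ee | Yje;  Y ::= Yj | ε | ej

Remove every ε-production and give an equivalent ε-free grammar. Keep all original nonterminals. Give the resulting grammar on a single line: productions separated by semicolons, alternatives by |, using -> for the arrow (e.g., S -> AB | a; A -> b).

Nullable set: {Y}.
S -> YZ: Y nullable, giving YZ | Z.
Drop Y -> ε.
Y -> Yj: Y nullable, giving Yj | j.
Z -> Yje: Y nullable, giving Yje | je.
Unchanged (no nullable symbols): S -> Zj; S -> e; Y -> ej; Z -> ee.

S -> Z | e | YZ | Zj; Y -> j | Yj | ej; Z -> ee | je | Yje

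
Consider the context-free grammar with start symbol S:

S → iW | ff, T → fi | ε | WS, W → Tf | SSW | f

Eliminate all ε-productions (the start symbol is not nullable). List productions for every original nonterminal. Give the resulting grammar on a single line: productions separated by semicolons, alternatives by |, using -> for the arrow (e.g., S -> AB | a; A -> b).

S -> ff | iW; T -> WS | fi; W -> f | Tf | SSW

Nullable set: {T}.
Drop T -> ε.
W -> Tf: T nullable, giving Tf | f.
Unchanged (no nullable symbols): S -> ff; S -> iW; T -> WS; T -> fi; W -> SSW; W -> f.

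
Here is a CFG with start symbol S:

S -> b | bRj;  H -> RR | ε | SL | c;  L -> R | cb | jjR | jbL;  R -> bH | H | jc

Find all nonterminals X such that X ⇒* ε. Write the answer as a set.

Directly nullable (have an ε-rule): {H}.
R is nullable via R -> H (every symbol on the right is already known nullable).
L is nullable via L -> R (every symbol on the right is already known nullable).
Not nullable: S — each has a terminal in every rule's right-hand side or depends on a non-nullable symbol.

{H, L, R}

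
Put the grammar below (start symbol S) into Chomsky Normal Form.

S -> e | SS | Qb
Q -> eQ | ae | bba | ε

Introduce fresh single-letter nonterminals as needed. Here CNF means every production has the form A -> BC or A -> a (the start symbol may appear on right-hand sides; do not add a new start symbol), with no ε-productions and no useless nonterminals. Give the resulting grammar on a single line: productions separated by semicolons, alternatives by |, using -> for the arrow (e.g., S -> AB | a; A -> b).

Nullable: {Q}; after ε-elimination: S -> b | e | Qb | SS; Q -> e | ae | eQ | bba.
No unit productions to eliminate.
TERM: introduce A -> a, C -> b, B -> e and substitute in every rule of length ≥2.
BIN: Q -> CCA becomes Q -> CD, D -> CA.

S -> b | e | QC | SS; A -> a; B -> e; C -> b; D -> CA; Q -> e | AB | BQ | CD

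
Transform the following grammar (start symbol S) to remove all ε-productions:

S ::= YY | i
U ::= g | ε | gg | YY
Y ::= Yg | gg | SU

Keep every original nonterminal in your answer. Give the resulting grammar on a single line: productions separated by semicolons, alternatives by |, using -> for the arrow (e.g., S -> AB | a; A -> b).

S -> i | YY; U -> g | YY | gg; Y -> S | SU | Yg | gg

Nullable set: {U}.
Drop U -> ε.
Y -> SU: U nullable, giving S | SU.
Unchanged (no nullable symbols): S -> YY; S -> i; U -> YY; U -> g; U -> gg; Y -> Yg; Y -> gg.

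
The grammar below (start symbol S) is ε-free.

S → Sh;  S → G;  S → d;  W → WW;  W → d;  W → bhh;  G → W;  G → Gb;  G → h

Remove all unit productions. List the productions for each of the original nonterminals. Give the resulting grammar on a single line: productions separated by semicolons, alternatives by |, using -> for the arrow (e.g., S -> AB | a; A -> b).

Unit productions: G->W, S->G.
Unit pairs (A ⇒* B via units): (G,W), (S,G), (S,W).
S: inherits non-unit rules of {G, S, W} → Gb | Sh | WW | bhh | d | h.
G: inherits non-unit rules of {G, W} → Gb | WW | bhh | d | h.
W: inherits non-unit rules of {W} → WW | bhh | d.

S -> d | h | Gb | Sh | WW | bhh; G -> d | h | Gb | WW | bhh; W -> d | WW | bhh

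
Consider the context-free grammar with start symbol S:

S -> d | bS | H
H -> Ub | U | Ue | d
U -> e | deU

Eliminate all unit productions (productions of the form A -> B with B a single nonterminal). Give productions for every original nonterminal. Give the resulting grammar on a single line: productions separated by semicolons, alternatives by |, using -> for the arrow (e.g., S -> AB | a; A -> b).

S -> d | e | Ub | Ue | bS | deU; H -> d | e | Ub | Ue | deU; U -> e | deU

Unit productions: H->U, S->H.
Unit pairs (A ⇒* B via units): (H,U), (S,H), (S,U).
S: inherits non-unit rules of {H, S, U} → Ub | Ue | bS | d | deU | e.
H: inherits non-unit rules of {H, U} → Ub | Ue | d | deU | e.
U: inherits non-unit rules of {U} → deU | e.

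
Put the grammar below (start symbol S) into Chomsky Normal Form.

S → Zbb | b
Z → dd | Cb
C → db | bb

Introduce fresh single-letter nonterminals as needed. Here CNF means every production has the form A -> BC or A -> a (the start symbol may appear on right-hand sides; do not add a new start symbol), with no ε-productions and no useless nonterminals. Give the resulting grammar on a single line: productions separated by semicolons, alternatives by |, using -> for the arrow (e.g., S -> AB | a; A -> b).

S -> b | ZD; A -> b; B -> d; C -> AA | BA; D -> AA; Z -> BB | CA

No ε-productions.
No unit productions to eliminate.
TERM: introduce A -> b, B -> d and substitute in every rule of length ≥2.
BIN: S -> ZAA becomes S -> ZD, D -> AA.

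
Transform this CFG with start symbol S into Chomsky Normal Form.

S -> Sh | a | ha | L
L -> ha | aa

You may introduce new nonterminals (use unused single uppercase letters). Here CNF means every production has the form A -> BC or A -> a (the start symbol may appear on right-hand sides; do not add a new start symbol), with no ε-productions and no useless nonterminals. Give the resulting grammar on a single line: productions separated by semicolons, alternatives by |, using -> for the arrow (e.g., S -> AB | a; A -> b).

No ε-productions.
After unit-elimination: S -> a | Sh | aa | ha; L -> aa | ha.
TERM: introduce A -> a, B -> h and substitute in every rule of length ≥2.
Drop unreachable/unproductive: L.

S -> a | AA | BA | SB; A -> a; B -> h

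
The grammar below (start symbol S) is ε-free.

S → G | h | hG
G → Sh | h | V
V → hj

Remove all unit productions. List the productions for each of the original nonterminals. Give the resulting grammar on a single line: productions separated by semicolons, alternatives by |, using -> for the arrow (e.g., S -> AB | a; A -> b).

Unit productions: G->V, S->G.
Unit pairs (A ⇒* B via units): (G,V), (S,G), (S,V).
S: inherits non-unit rules of {G, S, V} → Sh | h | hG | hj.
G: inherits non-unit rules of {G, V} → Sh | h | hj.
V: inherits non-unit rules of {V} → hj.

S -> h | Sh | hG | hj; G -> h | Sh | hj; V -> hj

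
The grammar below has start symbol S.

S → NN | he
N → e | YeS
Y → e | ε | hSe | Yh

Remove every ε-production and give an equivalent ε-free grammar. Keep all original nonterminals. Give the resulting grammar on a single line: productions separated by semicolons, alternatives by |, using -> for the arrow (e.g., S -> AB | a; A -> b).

S -> NN | he; N -> e | eS | YeS; Y -> e | h | Yh | hSe

Nullable set: {Y}.
N -> YeS: Y nullable, giving YeS | eS.
Drop Y -> ε.
Y -> Yh: Y nullable, giving Yh | h.
Unchanged (no nullable symbols): S -> NN; S -> he; N -> e; Y -> e; Y -> hSe.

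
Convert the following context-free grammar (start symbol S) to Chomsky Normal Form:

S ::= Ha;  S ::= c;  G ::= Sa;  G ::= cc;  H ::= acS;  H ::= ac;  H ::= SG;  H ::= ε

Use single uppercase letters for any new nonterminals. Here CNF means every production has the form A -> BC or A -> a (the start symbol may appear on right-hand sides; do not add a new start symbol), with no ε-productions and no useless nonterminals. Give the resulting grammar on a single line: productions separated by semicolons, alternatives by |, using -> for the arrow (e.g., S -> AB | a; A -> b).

Nullable: {H}; after ε-elimination: S -> a | c | Ha; G -> Sa | cc; H -> SG | ac | acS.
No unit productions to eliminate.
TERM: introduce A -> a, B -> c and substitute in every rule of length ≥2.
BIN: H -> ABS becomes H -> AC, C -> BS.

S -> a | c | HA; A -> a; B -> c; C -> BS; G -> BB | SA; H -> AB | AC | SG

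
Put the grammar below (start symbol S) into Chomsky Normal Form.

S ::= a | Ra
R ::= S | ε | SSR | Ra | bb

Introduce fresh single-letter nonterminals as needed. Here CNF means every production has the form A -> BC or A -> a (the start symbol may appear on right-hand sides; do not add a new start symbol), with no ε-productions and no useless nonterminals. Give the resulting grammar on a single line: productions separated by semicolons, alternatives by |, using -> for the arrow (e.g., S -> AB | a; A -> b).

Nullable: {R}; after ε-elimination: S -> a | Ra; R -> S | a | Ra | SS | bb | SSR.
After unit-elimination: S -> a | Ra; R -> a | Ra | SS | bb | SSR.
TERM: introduce A -> a, B -> b and substitute in every rule of length ≥2.
BIN: R -> SSR becomes R -> SC, C -> SR.

S -> a | RA; A -> a; B -> b; C -> SR; R -> a | BB | RA | SC | SS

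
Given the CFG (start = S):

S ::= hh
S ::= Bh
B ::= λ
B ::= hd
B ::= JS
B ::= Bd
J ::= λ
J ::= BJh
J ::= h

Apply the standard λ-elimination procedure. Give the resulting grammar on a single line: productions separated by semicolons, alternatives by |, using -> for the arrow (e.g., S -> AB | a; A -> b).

Nullable set: {B, J}.
S -> Bh: B nullable, giving Bh | h.
Drop B -> λ.
B -> Bd: B nullable, giving Bd | d.
B -> JS: J nullable, giving JS | S.
Drop J -> λ.
J -> BJh: B, J nullable, giving BJh | Bh | Jh | h.
Unchanged (no nullable symbols): S -> hh; B -> hd; J -> h.

S -> h | Bh | hh; B -> S | d | Bd | JS | hd; J -> h | Bh | Jh | BJh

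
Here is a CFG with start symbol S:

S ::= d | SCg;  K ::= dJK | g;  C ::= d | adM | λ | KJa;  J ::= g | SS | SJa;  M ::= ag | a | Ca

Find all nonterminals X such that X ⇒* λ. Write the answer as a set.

{C}

Directly nullable (have an ε-rule): {C}.
Not nullable: J, K, M, S — each has a terminal in every rule's right-hand side or depends on a non-nullable symbol.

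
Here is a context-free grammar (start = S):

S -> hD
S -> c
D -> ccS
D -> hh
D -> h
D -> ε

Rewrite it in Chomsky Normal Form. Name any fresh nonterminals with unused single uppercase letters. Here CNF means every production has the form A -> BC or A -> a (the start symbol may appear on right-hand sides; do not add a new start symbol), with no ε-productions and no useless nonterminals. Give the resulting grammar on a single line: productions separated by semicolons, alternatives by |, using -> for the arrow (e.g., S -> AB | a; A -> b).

Nullable: {D}; after ε-elimination: S -> c | h | hD; D -> h | hh | ccS.
No unit productions to eliminate.
TERM: introduce A -> c, B -> h and substitute in every rule of length ≥2.
BIN: D -> AAS becomes D -> AC, C -> AS.

S -> c | h | BD; A -> c; B -> h; C -> AS; D -> h | AC | BB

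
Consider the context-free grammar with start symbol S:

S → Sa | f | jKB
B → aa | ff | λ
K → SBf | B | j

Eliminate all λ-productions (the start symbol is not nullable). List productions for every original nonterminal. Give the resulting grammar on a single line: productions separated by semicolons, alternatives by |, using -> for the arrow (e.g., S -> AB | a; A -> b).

S -> f | j | Sa | jB | jK | jKB; B -> aa | ff; K -> B | j | Sf | SBf

Nullable set: {B, K}.
S -> jKB: K, B nullable, giving j | jB | jK | jKB.
Drop B -> λ.
K -> B: B nullable, giving B.
K -> SBf: B nullable, giving SBf | Sf.
Unchanged (no nullable symbols): S -> Sa; S -> f; B -> aa; B -> ff; K -> j.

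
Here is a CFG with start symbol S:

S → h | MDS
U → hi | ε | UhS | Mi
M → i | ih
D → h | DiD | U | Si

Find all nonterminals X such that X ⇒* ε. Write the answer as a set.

Directly nullable (have an ε-rule): {U}.
D is nullable via D -> U (every symbol on the right is already known nullable).
Not nullable: M, S — each has a terminal in every rule's right-hand side or depends on a non-nullable symbol.

{D, U}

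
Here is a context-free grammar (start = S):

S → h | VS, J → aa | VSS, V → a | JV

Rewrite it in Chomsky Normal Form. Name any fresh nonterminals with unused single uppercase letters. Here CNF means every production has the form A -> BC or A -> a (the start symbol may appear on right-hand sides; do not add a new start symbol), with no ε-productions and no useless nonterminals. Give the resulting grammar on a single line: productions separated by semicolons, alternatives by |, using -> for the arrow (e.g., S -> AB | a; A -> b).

S -> h | VS; A -> a; B -> SS; J -> AA | VB; V -> a | JV

No ε-productions.
No unit productions to eliminate.
TERM: introduce A -> a and substitute in every rule of length ≥2.
BIN: J -> VSS becomes J -> VB, B -> SS.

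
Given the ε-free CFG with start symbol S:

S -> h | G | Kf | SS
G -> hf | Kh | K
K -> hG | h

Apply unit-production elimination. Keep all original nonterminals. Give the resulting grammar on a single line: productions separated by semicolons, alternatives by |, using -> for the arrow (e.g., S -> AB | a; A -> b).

Unit productions: G->K, S->G.
Unit pairs (A ⇒* B via units): (G,K), (S,G), (S,K).
S: inherits non-unit rules of {G, K, S} → Kf | Kh | SS | h | hG | hf.
G: inherits non-unit rules of {G, K} → Kh | h | hG | hf.
K: inherits non-unit rules of {K} → h | hG.

S -> h | Kf | Kh | SS | hG | hf; G -> h | Kh | hG | hf; K -> h | hG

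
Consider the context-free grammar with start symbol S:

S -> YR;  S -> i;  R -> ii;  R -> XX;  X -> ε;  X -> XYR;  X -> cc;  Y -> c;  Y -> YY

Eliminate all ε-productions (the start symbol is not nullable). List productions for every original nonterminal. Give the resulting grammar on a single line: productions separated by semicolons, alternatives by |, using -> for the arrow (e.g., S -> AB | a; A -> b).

S -> Y | i | YR; R -> X | XX | ii; X -> Y | XY | YR | cc | XYR; Y -> c | YY

Nullable set: {R, X}.
S -> YR: R nullable, giving Y | YR.
R -> XX: X, X nullable, giving X | XX.
Drop X -> ε.
X -> XYR: X, R nullable, giving XY | XYR | Y | YR.
Unchanged (no nullable symbols): S -> i; R -> ii; X -> cc; Y -> YY; Y -> c.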